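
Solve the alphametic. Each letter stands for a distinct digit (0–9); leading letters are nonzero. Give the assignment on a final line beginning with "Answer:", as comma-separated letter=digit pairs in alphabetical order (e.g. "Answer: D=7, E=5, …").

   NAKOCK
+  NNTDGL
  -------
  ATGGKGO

Step 1. [col 1: K + L ≡ O (mod 10)] column 1 (K + L ≡ O (mod 10), carry-in 0) doesn't pin L yet; pick L=3 and continue ⇒ L=3.
Step 2. [col 1: K + L ≡ O (mod 10)] column 1 (K + L ≡ O (mod 10), carry-in 0) doesn't pin K yet; pick K=2 and continue ⇒ K=2.
Step 3. [col 1: K + L ≡ O (mod 10)] column 1 reads K+L+carry(0)=O with K=2, L=3; with digits 2,3 already taken and all letters distinct, the only value for O is 5, so O=5.
Step 4. [A] A is the leading digit of a 7-digit sum of two 6-digit numbers; the final carry is exactly 1, so A=1.
Step 5. [col 2: C + G ≡ G (mod 10)] column 2 reads C+G+carry(0)=G with nothing yet; with digits 1,2,3,5 already taken and all letters distinct, the only value for C is 0 ⇒ C=0.
Step 6. [col 2: C + G ≡ G (mod 10)] no forcing yet in column 2 (carry-in 0); G=9 is free and consistent — try it. So G=9.
Step 7. [col 3: O + D ≡ K (mod 10)] from column 3 (O=5, K=2, carry-in 0, digits 0,1,2,3,5,9 already taken and all letters distinct): D must equal 7. So D=7.
Step 8. [col 4: K + T ≡ G (mod 10)] column 4 reads K+T+carry(1)=G with K=2, G=9; with digits 0,1,2,3,5,7,9 already taken and all letters distinct, the only value for T is 6, so T=6.
Step 9. [col 5: A + N ≡ G (mod 10)] column 5 reads A+N+carry(0)=G with A=1, G=9; with digits 0,1,2,3,5,6,7,9 already taken and all letters distinct, the only value for N is 8. So N=8.

Answer: A=1, C=0, D=7, G=9, K=2, L=3, N=8, O=5, T=6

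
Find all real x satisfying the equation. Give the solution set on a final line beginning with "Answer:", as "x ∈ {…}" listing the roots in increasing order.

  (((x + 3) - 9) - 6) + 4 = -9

Step 1. [(((x + 3) - 9) - 6) + 4 = -9] 4 comes off first (subtract 4). So sub: ((x + 3) - 9) - 6 = -13.
Step 2. [((x + 3) - 9) - 6 = -13] -6 is outermost — add 6 both sides. So sub: (x + 3) - 9 = -7.
Step 3. [(x + 3) - 9 = -7] peel the -9: add 9 from each side, so sub: x + 3 = 2.
Step 4. [x + 3 = 2] 3 comes off first (subtract 3). So sub: x = -1.

Answer: x ∈ {-1}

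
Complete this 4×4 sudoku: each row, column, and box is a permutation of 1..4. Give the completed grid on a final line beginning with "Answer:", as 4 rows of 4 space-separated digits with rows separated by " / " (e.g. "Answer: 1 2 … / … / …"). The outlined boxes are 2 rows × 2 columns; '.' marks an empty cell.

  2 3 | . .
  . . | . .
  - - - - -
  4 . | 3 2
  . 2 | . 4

Step 1. [r2c1∈{1}] nothing but 1 survives at r2c1, so r2c1=1.
Step 2. [r1c3∈{1,4}] in row 1, 4 fits only at r1c3. So r1c3=4.
Step 3. [r4c1∈{3}] r4c1 has the single candidate 3. So r4c1=3.
Step 4. [r1c4∈{1}] r1c4 is down to just 1. So r1c4=1.
Step 5. [r2c3∈{2}] r2c3's peers cover all but 2, so r2c3=2.
Step 6. [r4c3∈{1}] nothing but 1 survives at r4c3 ⇒ r4c3=1.
Step 7. [r2c4∈{3}] nothing but 3 survives at r2c4 ⇒ r2c4=3.
Step 8. [r2c2∈{4}] nothing but 4 survives at r2c2. So r2c2=4.
Step 9. [r3c2∈{1}] nothing but 1 survives at r3c2, so r3c2=1.

Answer: 2 3 4 1 / 1 4 2 3 / 4 1 3 2 / 3 2 1 4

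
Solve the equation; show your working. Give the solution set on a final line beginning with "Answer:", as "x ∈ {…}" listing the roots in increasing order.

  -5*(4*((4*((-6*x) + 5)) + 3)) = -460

Step 1. [-5*(4*((4*((-6*x) + 5)) + 3)) = -460] leading coefficient -5: divide by -5, so div: 4*((4*((-6*x) + 5)) + 3) = 92.
Step 2. [4*((4*((-6*x) + 5)) + 3) = 92] 4·(inner) — divide through by 4, so div: (4*((-6*x) + 5)) + 3 = 23.
Step 3. [(4*((-6*x) + 5)) + 3 = 23] subtract 3: x sits inside (… + 3) ⇒ sub: 4*((-6*x) + 5) = 20.
Step 4. [4*((-6*x) + 5) = 20] leading coefficient 4: divide by 4 ⇒ div: (-6*x) + 5 = 5.
Step 5. [(-6*x) + 5 = 5] peel the +5: subtract 5 from each side, so sub: -6*x = 0.
Step 6. [-6*x = 0] divide by the outer -6. So div: x = 0.

Answer: x ∈ {0}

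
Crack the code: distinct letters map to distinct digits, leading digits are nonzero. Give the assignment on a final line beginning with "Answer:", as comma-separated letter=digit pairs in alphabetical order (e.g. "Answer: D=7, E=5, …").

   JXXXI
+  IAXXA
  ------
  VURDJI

Step 1. [V] V is the leading digit of a 6-digit sum of two 5-digit numbers; the final carry is exactly 1. So V=1.
Step 2. [col 1: I + A ≡ I (mod 10)] in column 1 we have I+A≡I with carry-in 0; given nothing yet and digits 1 already taken and all letters distinct, that pins A to 0, so A=0.
Step 3. [col 1: I + A ≡ I (mod 10)] I=9 is one option consistent with column 1 (I + A ≡ I (mod 10), carry-in 0) — take it ⇒ I=9.
Step 4. [col 2: X + X ≡ J (mod 10)] no forcing yet in column 2 (carry-in 0); X=7 is free and consistent — try it ⇒ X=7.
Step 5. [col 2: X + X ≡ J (mod 10)] from column 2 (X=7, carry-in 0, digits 0,1,7,9 already taken and all letters distinct): J must equal 4 ⇒ J=4.
Step 6. [col 3: X + X ≡ D (mod 10)] column 3 reads X+X+carry(1)=D with X=7; with digits 0,1,4,7,9 already taken and all letters distinct, the only value for D is 5, so D=5.
Step 7. [col 4: X + A ≡ R (mod 10)] column 4: given X=7, A=0, carry-in 1, and digits 0,1,4,5,7,9 already taken and all letters distinct, X+A≡R (mod 10) forces R=8, so R=8.
Step 8. [col 5: J + I ≡ U (mod 10)] column 5: given J=4, I=9, carry-in 0, and digits 0,1,4,5,7,8,9 already taken and all letters distinct, J+I≡U (mod 10) forces U=3 ⇒ U=3.

Answer: A=0, D=5, I=9, J=4, R=8, U=3, V=1, X=7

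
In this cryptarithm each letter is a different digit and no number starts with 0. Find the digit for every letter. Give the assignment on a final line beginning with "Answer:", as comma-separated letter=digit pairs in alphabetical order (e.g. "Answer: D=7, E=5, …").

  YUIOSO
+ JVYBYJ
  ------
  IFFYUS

Step 1. [col 1: O + J ≡ S (mod 10)] O=5 is one option consistent with column 1 (O + J ≡ S (mod 10), carry-in 0) — take it ⇒ O=5.
Step 2. [col 1: O + J ≡ S (mod 10)] no forcing yet in column 1 (carry-in 0); J=4 is free and consistent — try it ⇒ J=4.
Step 3. [col 1: O + J ≡ S (mod 10)] from column 1 (O=5, J=4, carry-in 0, digits 4,5 already taken and all letters distinct): S must equal 9, so S=9.
Step 4. [col 2: S + Y ≡ U (mod 10)] column 2 (S + Y ≡ U (mod 10), carry-in 0) doesn't pin U yet; pick U=1 and continue, so U=1.
Step 5. [col 2: S + Y ≡ U (mod 10)] column 2: given S=9, U=1, carry-in 0, and digits 1,4,5,9 already taken and all letters distinct, S+Y≡U (mod 10) forces Y=2, so Y=2.
Step 6. [col 3: O + B ≡ Y (mod 10)] in column 3 we have O+B≡Y with carry-in 1; given O=5, Y=2 and digits 1,2,4,5,9 already taken and all letters distinct, that pins B to 6, so B=6.
Step 7. [col 4: I + Y ≡ F (mod 10)] no forcing yet in column 4 (carry-in 1); F=0 is free and consistent — try it. So F=0.
Step 8. [col 4: I + Y ≡ F (mod 10)] from column 4 (Y=2, F=0, carry-in 1, digits 0,1,2,4,5,6,9 already taken and all letters distinct): I must equal 7. So I=7.
Step 9. [col 5: U + V ≡ F (mod 10)] column 5: given U=1, F=0, carry-in 1, and digits 0,1,2,4,5,6,7,9 already taken and all letters distinct, U+V≡F (mod 10) forces V=8. So V=8.

Answer: B=6, F=0, I=7, J=4, O=5, S=9, U=1, V=8, Y=2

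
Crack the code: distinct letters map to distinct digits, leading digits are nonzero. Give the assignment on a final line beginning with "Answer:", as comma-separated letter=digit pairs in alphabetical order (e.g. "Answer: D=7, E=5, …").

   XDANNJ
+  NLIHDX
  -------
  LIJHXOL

Step 1. [col 1: J + X ≡ L (mod 10)] no forcing yet in column 1 (carry-in 0); J=2 is free and consistent — try it. So J=2.
Step 2. [col 1: J + X ≡ L (mod 10)] column 1 (J + X ≡ L (mod 10), carry-in 0) doesn't pin L yet; pick L=1 and continue ⇒ L=1.
Step 3. [col 1: J + X ≡ L (mod 10)] column 1 reads J+X+carry(0)=L with J=2, L=1; with digits 1,2 already taken and all letters distinct, the only value for X is 9, so X=9.
Step 4. [col 2: N + D ≡ O (mod 10)] D=0 is one option consistent with column 2 (N + D ≡ O (mod 10), carry-in 1) — take it ⇒ D=0.
Step 5. [col 2: N + D ≡ O (mod 10)] several values work for N in column 2 (N + D ≡ O (mod 10), carry-in 1); try N=6 ⇒ N=6.
Step 6. [col 2: N + D ≡ O (mod 10)] column 2: given N=6, D=0, carry-in 1, and digits 0,1,2,6,9 already taken and all letters distinct, N+D≡O (mod 10) forces O=7, so O=7.
Step 7. [col 3: N + H ≡ X (mod 10)] in column 3 we have N+H≡X with carry-in 0; given N=6, X=9 and digits 0,1,2,6,7,9 already taken and all letters distinct, that pins H to 3 ⇒ H=3.
Step 8. [col 4: A + I ≡ H (mod 10)] no forcing yet in column 4 (carry-in 0); I=5 is free and consistent — try it. So I=5.
Step 9. [col 4: A + I ≡ H (mod 10)] from column 4 (I=5, H=3, carry-in 0, digits 0,1,2,3,5,6,7,9 already taken and all letters distinct): A must equal 8. So A=8.

Answer: A=8, D=0, H=3, I=5, J=2, L=1, N=6, O=7, X=9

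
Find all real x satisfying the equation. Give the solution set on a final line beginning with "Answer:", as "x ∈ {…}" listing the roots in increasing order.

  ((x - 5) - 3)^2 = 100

Step 1. [((x - 5) - 3)^2 = 100] √ both sides: 100 ≥ 0 gives two branches. So sqrt: (x - 5) - 3 = 10 or -10.
Step 2. [(x - 5) - 3 = 10 or -10] 3 comes off first (add 3). So sub: x - 5 = 13 or -7.
Step 3. [x - 5 = 13 or -7] the outer -5 inverts by adding 5. So sub: x = 18 or -2.

Answer: x ∈ {-2, 18}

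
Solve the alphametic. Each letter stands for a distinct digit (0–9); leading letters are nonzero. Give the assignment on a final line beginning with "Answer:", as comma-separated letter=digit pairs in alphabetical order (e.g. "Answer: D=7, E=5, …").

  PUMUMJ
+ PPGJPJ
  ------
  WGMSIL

Step 1. [col 1: J + J ≡ L (mod 10)] several values work for J in column 1 (J + J ≡ L (mod 10), carry-in 0); try J=3. So J=3.
Step 2. [col 1: J + J ≡ L (mod 10)] from column 1 (J=3, carry-in 0, digits 3 already taken and all letters distinct): L must equal 6, so L=6.
Step 3. [col 2: M + P ≡ I (mod 10)] I=5 is one option consistent with column 2 (M + P ≡ I (mod 10), carry-in 0) — take it. So I=5.
Step 4. [col 2: M + P ≡ I (mod 10)] column 2 (M + P ≡ I (mod 10), carry-in 0) doesn't pin M yet; pick M=4 and continue, so M=4.
Step 5. [col 2: M + P ≡ I (mod 10)] column 2 reads M+P+carry(0)=I with M=4, I=5; with digits 3,4,5,6 already taken and all letters distinct, the only value for P is 1. So P=1.
Step 6. [col 3: U + J ≡ S (mod 10)] several values work for S in column 3 (U + J ≡ S (mod 10), carry-in 0); try S=0, so S=0.
Step 7. [col 3: U + J ≡ S (mod 10)] column 3: given J=3, S=0, carry-in 0, and digits 0,1,3,4,5,6 already taken and all letters distinct, U+J≡S (mod 10) forces U=7 ⇒ U=7.
Step 8. [col 4: M + G ≡ M (mod 10)] column 4: given M=4, carry-in 1, and digits 0,1,3,4,5,6,7 already taken and all letters distinct, M+G≡M (mod 10) forces G=9, so G=9.
Step 9. [col 6: P + P ≡ W (mod 10)] column 6: given P=1, carry-in 0, and digits 0,1,3,4,5,6,7,9 already taken and all letters distinct, P+P≡W (mod 10) forces W=2, so W=2.

Answer: G=9, I=5, J=3, L=6, M=4, P=1, S=0, U=7, W=2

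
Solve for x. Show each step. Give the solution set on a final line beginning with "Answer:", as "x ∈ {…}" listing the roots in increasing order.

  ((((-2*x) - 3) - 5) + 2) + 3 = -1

Step 1. [((((-2*x) - 3) - 5) + 2) + 3 = -1] 3 comes off first (subtract 3), so sub: (((-2*x) - 3) - 5) + 2 = -4.
Step 2. [(((-2*x) - 3) - 5) + 2 = -4] the outer +2 inverts by subtracting 2 ⇒ sub: ((-2*x) - 3) - 5 = -6.
Step 3. [((-2*x) - 3) - 5 = -6] peel the -5: add 5 from each side. So sub: (-2*x) - 3 = -1.
Step 4. [(-2*x) - 3 = -1] the outer -3 inverts by adding 3 ⇒ sub: -2*x = 2.
Step 5. [-2*x = 2] -2·(inner) — divide through by -2. So div: x = -1.

Answer: x ∈ {-1}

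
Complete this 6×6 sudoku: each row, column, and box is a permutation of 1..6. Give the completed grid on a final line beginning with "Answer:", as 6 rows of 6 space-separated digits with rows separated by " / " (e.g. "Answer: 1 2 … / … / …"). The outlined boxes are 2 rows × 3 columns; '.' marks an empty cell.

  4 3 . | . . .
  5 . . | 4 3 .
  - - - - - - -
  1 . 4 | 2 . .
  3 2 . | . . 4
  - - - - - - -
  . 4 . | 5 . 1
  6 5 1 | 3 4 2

Step 1. [r2c6∈{6}] r2c6 is down to just 6, so r2c6=6.
Step 2. [r4c4∈{1,6}] 6 has one home in col 4: r4c4. So r4c4=6.
Step 3. [r1c5∈{1,2,5}] 2 has one home in col 5: r1c5. So r1c5=2.
Step 4. [r3c5∈{5}] only 5 remains possible at r3c5. So r3c5=5.
Step 5. [r5c3∈{2,3}] r5c3 is the only open cell in row 5 admitting 3. So r5c3=3.
Step 6. [r1c3∈{6}] only 6 remains possible at r1c3 ⇒ r1c3=6.
Step 7. [r5c1∈{2}] only 2 remains possible at r5c1. So r5c1=2.
Step 8. [r3c2∈{6}] r3c2 is down to just 6, so r3c2=6.
Step 9. [r1c6∈{5}] r1c6 has the single candidate 5 ⇒ r1c6=5.
Step 10. [r2c2∈{1}] only 1 remains possible at r2c2 ⇒ r2c2=1.
Step 11. [r1c4∈{1}] r1c4 has the single candidate 1. So r1c4=1.
Step 12. [r2c3∈{2}] nothing but 2 survives at r2c3 ⇒ r2c3=2.
Step 13. [r4c5∈{1}] nothing but 1 survives at r4c5. So r4c5=1.
Step 14. [r4c3∈{5}] r4c3's peers cover all but 5 ⇒ r4c3=5.
Step 15. [r5c5∈{6}] only 6 remains possible at r5c5 ⇒ r5c5=6.
Step 16. [r3c6∈{3}] r3c6 is down to just 3 ⇒ r3c6=3.

Answer: 4 3 6 1 2 5 / 5 1 2 4 3 6 / 1 6 4 2 5 3 / 3 2 5 6 1 4 / 2 4 3 5 6 1 / 6 5 1 3 4 2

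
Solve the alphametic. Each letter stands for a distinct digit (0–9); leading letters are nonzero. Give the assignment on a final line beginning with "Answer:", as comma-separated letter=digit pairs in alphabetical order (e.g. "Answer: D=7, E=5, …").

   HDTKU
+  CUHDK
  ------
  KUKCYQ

Step 1. [col 1: U + K ≡ Q (mod 10)] no forcing yet in column 1 (carry-in 0); U=3 is free and consistent — try it ⇒ U=3.
Step 2. [col 1: U + K ≡ Q (mod 10)] no forcing yet in column 1 (carry-in 0); Q=4 is free and consistent — try it ⇒ Q=4.
Step 3. [col 1: U + K ≡ Q (mod 10)] column 1 reads U+K+carry(0)=Q with U=3, Q=4; with digits 3,4 already taken and all letters distinct, the only value for K is 1 ⇒ K=1.
Step 4. [col 2: K + D ≡ Y (mod 10)] several values work for D in column 2 (K + D ≡ Y (mod 10), carry-in 0); try D=8 ⇒ D=8.
Step 5. [col 2: K + D ≡ Y (mod 10)] in column 2 we have K+D≡Y with carry-in 0; given K=1, D=8 and digits 1,3,4,8 already taken and all letters distinct, that pins Y to 9 ⇒ Y=9.
Step 6. [col 3: T + H ≡ C (mod 10)] column 3 (T + H ≡ C (mod 10), carry-in 0) doesn't pin C yet; pick C=7 and continue. So C=7.
Step 7. [col 3: T + H ≡ C (mod 10)] T=2 is one option consistent with column 3 (T + H ≡ C (mod 10), carry-in 0) — take it. So T=2.
Step 8. [col 3: T + H ≡ C (mod 10)] column 3 reads T+H+carry(0)=C with T=2, C=7; with digits 1,2,3,4,7,8,9 already taken and all letters distinct, the only value for H is 5 ⇒ H=5.

Answer: C=7, D=8, H=5, K=1, Q=4, T=2, U=3, Y=9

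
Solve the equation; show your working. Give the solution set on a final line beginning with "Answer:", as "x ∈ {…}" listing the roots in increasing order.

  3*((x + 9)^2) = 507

Step 1. [3*((x + 9)^2) = 507] divide by the outer 3 ⇒ div: (x + 9)^2 = 169.
Step 2. [(x + 9)^2 = 169] 169 ≥ 0, LHS is (·)² — take ±√ ⇒ sqrt: x + 9 = 13 or -13.
Step 3. [x + 9 = 13 or -13] +9 is outermost — subtract 9 both sides. So sub: x = 4 or -22.

Answer: x ∈ {-22, 4}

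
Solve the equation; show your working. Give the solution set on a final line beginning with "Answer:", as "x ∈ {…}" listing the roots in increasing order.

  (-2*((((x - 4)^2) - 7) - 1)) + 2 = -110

Step 1. [(-2*((((x - 4)^2) - 7) - 1)) + 2 = -110] subtract 2: x sits inside (… + 2). So sub: -2*((((x - 4)^2) - 7) - 1) = -112.
Step 2. [-2*((((x - 4)^2) - 7) - 1) = -112] LHS = -2·(…); ÷-2 both sides ⇒ div: (((x - 4)^2) - 7) - 1 = 56.
Step 3. [(((x - 4)^2) - 7) - 1 = 56] add 1: x sits inside (… - 1), so sub: ((x - 4)^2) - 7 = 57.
Step 4. [((x - 4)^2) - 7 = 57] the outer -7 inverts by adding 7. So sub: (x - 4)^2 = 64.
Step 5. [(x - 4)^2 = 64] LHS squared, RHS 64 ≥ 0: apply √ (±), so sqrt: x - 4 = 8 or -8.
Step 6. [x - 4 = 8 or -8] the outer -4 inverts by adding 4 ⇒ sub: x = 12 or -4.

Answer: x ∈ {-4, 12}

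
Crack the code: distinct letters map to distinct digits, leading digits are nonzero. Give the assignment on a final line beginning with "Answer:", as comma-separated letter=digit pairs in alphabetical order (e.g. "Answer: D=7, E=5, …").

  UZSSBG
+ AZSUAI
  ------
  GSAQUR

Step 1. [col 1: G + I ≡ R (mod 10)] no forcing yet in column 1 (carry-in 0); I=1 is free and consistent — try it ⇒ I=1.
Step 2. [col 1: G + I ≡ R (mod 10)] column 1 (G + I ≡ R (mod 10), carry-in 0) doesn't pin R yet; pick R=0 and continue. So R=0.
Step 3. [col 1: G + I ≡ R (mod 10)] from column 1 (I=1, R=0, carry-in 0, digits 0,1 already taken and all letters distinct): G must equal 9 ⇒ G=9.
Step 4. [col 2: B + A ≡ U (mod 10)] B=8 is one option consistent with column 2 (B + A ≡ U (mod 10), carry-in 1) — take it, so B=8.
Step 5. [col 2: B + A ≡ U (mod 10)] U=4 is one option consistent with column 2 (B + A ≡ U (mod 10), carry-in 1) — take it. So U=4.
Step 6. [col 2: B + A ≡ U (mod 10)] in column 2 we have B+A≡U with carry-in 1; given B=8, U=4 and digits 0,1,4,8,9 already taken and all letters distinct, that pins A to 5, so A=5.
Step 7. [col 3: S + U ≡ Q (mod 10)] no forcing yet in column 3 (carry-in 1); S=7 is free and consistent — try it ⇒ S=7.
Step 8. [col 3: S + U ≡ Q (mod 10)] column 3 reads S+U+carry(1)=Q with S=7, U=4; with digits 0,1,4,5,7,8,9 already taken and all letters distinct, the only value for Q is 2. So Q=2.
Step 9. [col 5: Z + Z ≡ S (mod 10)] from column 5 (S=7, carry-in 1, digits 0,1,2,4,5,7,8,9 already taken and all letters distinct): Z must equal 3 ⇒ Z=3.

Answer: A=5, B=8, G=9, I=1, Q=2, R=0, S=7, U=4, Z=3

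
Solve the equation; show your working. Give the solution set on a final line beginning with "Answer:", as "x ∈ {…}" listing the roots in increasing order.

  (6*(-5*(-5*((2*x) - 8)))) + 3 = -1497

Step 1. [(6*(-5*(-5*((2*x) - 8)))) + 3 = -1497] peel the +3: subtract 3 from each side. So sub: 6*(-5*(-5*((2*x) - 8))) = -1500.
Step 2. [6*(-5*(-5*((2*x) - 8))) = -1500] LHS = 6·(…); ÷6 both sides ⇒ div: -5*(-5*((2*x) - 8)) = -250.
Step 3. [-5*(-5*((2*x) - 8)) = -250] -5·(inner) — divide through by -5. So div: -5*((2*x) - 8) = 50.
Step 4. [-5*((2*x) - 8) = 50] -5 out front; divide by -5. So div: (2*x) - 8 = -10.
Step 5. [(2*x) - 8 = -10] 8 comes off first (add 8), so sub: 2*x = -2.
Step 6. [2*x = -2] LHS = 2·(…); ÷2 both sides ⇒ div: x = -1.

Answer: x ∈ {-1}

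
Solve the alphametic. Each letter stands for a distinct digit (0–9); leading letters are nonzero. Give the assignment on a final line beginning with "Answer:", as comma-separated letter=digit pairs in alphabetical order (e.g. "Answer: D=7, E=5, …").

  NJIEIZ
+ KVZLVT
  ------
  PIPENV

Step 1. [col 1: Z + T ≡ V (mod 10)] column 1 (Z + T ≡ V (mod 10), carry-in 0) doesn't pin Z yet; pick Z=7 and continue, so Z=7.
Step 2. [col 1: Z + T ≡ V (mod 10)] column 1 (Z + T ≡ V (mod 10), carry-in 0) doesn't pin T yet; pick T=5 and continue, so T=5.
Step 3. [col 1: Z + T ≡ V (mod 10)] column 1: given Z=7, T=5, carry-in 0, and digits 5,7 already taken and all letters distinct, Z+T≡V (mod 10) forces V=2, so V=2.
Step 4. [col 2: I + V ≡ N (mod 10)] several values work for I in column 2 (I + V ≡ N (mod 10), carry-in 1); try I=1, so I=1.
Step 5. [col 2: I + V ≡ N (mod 10)] from column 2 (I=1, V=2, carry-in 1, digits 1,2,5,7 already taken and all letters distinct): N must equal 4 ⇒ N=4.
Step 6. [col 3: E + L ≡ E (mod 10)] column 3: given nothing yet, carry-in 0, and digits 1,2,4,5,7 already taken and all letters distinct, E+L≡E (mod 10) forces L=0, so L=0.
Step 7. [col 3: E + L ≡ E (mod 10)] E=6 is one option consistent with column 3 (E + L ≡ E (mod 10), carry-in 0) — take it, so E=6.
Step 8. [col 4: I + Z ≡ P (mod 10)] from column 4 (I=1, Z=7, carry-in 0, digits 0,1,2,4,5,6,7 already taken and all letters distinct): P must equal 8, so P=8.
Step 9. [col 5: J + V ≡ I (mod 10)] column 5 reads J+V+carry(0)=I with V=2, I=1; with digits 0,1,2,4,5,6,7,8 already taken and all letters distinct, the only value for J is 9 ⇒ J=9.
Step 10. [col 6: N + K ≡ P (mod 10)] column 6 reads N+K+carry(1)=P with N=4, P=8; with digits 0,1,2,4,5,6,7,8,9 already taken and all letters distinct, the only value for K is 3 ⇒ K=3.

Answer: E=6, I=1, J=9, K=3, L=0, N=4, P=8, T=5, V=2, Z=7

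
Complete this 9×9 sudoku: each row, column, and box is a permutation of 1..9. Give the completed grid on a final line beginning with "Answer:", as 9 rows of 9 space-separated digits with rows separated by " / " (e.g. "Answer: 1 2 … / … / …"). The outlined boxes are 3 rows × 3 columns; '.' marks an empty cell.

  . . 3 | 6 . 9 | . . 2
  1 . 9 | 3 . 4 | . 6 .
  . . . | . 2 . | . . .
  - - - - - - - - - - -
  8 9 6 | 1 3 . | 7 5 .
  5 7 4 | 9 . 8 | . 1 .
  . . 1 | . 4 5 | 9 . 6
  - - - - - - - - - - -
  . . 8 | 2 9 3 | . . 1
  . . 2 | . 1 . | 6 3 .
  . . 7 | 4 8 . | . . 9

Step 1. [r3c4∈{5,7,8}] r3c4 is the only open cell in col 4 admitting 8 ⇒ r3c4=8.
Step 2. [r3c3∈{5}] r3c3 has the single candidate 5 ⇒ r3c3=5.
Step 3. [r8c9∈{4,5,7,8}] in row 8, 8 fits only at r8c9 ⇒ r8c9=8.
Step 4. [r2c9∈{5,7}] 5 has one home in col 9: r2c9 ⇒ r2c9=5.
Step 5. [r3c9∈{3,4,7}] col 9 places 7 nowhere but r3c9 ⇒ r3c9=7.
Step 6. [r2c7∈{8}] nothing but 8 survives at r2c7 ⇒ r2c7=8.
Step 7. [r1c8∈{4}] r1c8 has the single candidate 4. So r1c8=4.
Step 8. [r9c2∈{1,3,5,6}] r9c2 is the only open cell in row 9 admitting 1. So r9c2=1.
Step 9. [r7c7∈{4,5}] across col 7, 4 lands solely at r7c7 ⇒ r7c7=4.
Step 10. [r5c7∈{2,3}] row 5 places 2 nowhere but r5c7. So r5c7=2.
Step 11. [r7c1∈{6}] r7c1 is down to just 6 ⇒ r7c1=6.
Step 12. [r3c1∈{4}] only 4 remains possible at r3c1 ⇒ r3c1=4.
Step 13. [r6c2∈{2,3}] across col 2, 3 lands solely at r6c2 ⇒ r6c2=3.
Step 14. [r8c4∈{5,7}] col 4 places 5 nowhere but r8c4, so r8c4=5.
Step 15. [r1c5∈{5,7}] in row 1, 5 fits only at r1c5 ⇒ r1c5=5.
Step 16. [r3c6∈{1}] nothing but 1 survives at r3c6 ⇒ r3c6=1.
Step 17. [r9c6∈{6}] r9c6 is down to just 6 ⇒ r9c6=6.
Step 18. [r2c5∈{7}] nothing but 7 survives at r2c5, so r2c5=7.
Step 19. [r5c5∈{6}] only 6 remains possible at r5c5. So r5c5=6.
Step 20. [r2c2∈{2}] r2c2's peers cover all but 2, so r2c2=2.
Step 21. [r9c8∈{2}] nothing but 2 survives at r9c8, so r9c8=2.
Step 22. [r3c7∈{3}] nothing but 3 survives at r3c7, so r3c7=3.
Step 23. [r9c7∈{5}] r9c7 has the single candidate 5 ⇒ r9c7=5.
Step 24. [r6c8∈{8}] r6c8's peers cover all but 8 ⇒ r6c8=8.
Step 25. [r3c8∈{9}] r3c8 has the single candidate 9. So r3c8=9.
Step 26. [r4c6∈{2}] r4c6 is down to just 2. So r4c6=2.
Step 27. [r6c4∈{7}] r6c4's peers cover all but 7 ⇒ r6c4=7.
Step 28. [r6c1∈{2}] r6c1's peers cover all but 2 ⇒ r6c1=2.
Step 29. [r8c6∈{7}] r8c6 is down to just 7. So r8c6=7.
Step 30. [r9c1∈{3}] r9c1 has the single candidate 3, so r9c1=3.
Step 31. [r7c2∈{5}] only 5 remains possible at r7c2 ⇒ r7c2=5.
Step 32. [r8c2∈{4}] r8c2 is down to just 4. So r8c2=4.
Step 33. [r1c7∈{1}] r1c7 has the single candidate 1, so r1c7=1.
Step 34. [r7c8∈{7}] r7c8's peers cover all but 7 ⇒ r7c8=7.
Step 35. [r3c2∈{6}] nothing but 6 survives at r3c2 ⇒ r3c2=6.
Step 36. [r1c2∈{8}] nothing but 8 survives at r1c2. So r1c2=8.
Step 37. [r4c9∈{4}] only 4 remains possible at r4c9 ⇒ r4c9=4.
Step 38. [r1c1∈{7}] r1c1's peers cover all but 7, so r1c1=7.
Step 39. [r8c1∈{9}] r8c1 has the single candidate 9, so r8c1=9.
Step 40. [r5c9∈{3}] only 3 remains possible at r5c9. So r5c9=3.

Answer: 7 8 3 6 5 9 1 4 2 / 1 2 9 3 7 4 8 6 5 / 4 6 5 8 2 1 3 9 7 / 8 9 6 1 3 2 7 5 4 / 5 7 4 9 6 8 2 1 3 / 2 3 1 7 4 5 9 8 6 / 6 5 8 2 9 3 4 7 1 / 9 4 2 5 1 7 6 3 8 / 3 1 7 4 8 6 5 2 9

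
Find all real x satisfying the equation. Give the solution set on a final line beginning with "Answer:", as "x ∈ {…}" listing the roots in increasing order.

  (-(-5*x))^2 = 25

Step 1. [(-(-5*x))^2 = 25] LHS squared, RHS 25 ≥ 0: apply √ (±) ⇒ sqrt: -(-5*x) = 5 or -5.
Step 2. [-(-5*x) = 5 or -5] LHS negated; negate both sides. So neg: -5*x = -5 or 5.
Step 3. [-5*x = -5 or 5] LHS = -5·(…); ÷-5 both sides ⇒ div: x = 1 or -1.

Answer: x ∈ {-1, 1}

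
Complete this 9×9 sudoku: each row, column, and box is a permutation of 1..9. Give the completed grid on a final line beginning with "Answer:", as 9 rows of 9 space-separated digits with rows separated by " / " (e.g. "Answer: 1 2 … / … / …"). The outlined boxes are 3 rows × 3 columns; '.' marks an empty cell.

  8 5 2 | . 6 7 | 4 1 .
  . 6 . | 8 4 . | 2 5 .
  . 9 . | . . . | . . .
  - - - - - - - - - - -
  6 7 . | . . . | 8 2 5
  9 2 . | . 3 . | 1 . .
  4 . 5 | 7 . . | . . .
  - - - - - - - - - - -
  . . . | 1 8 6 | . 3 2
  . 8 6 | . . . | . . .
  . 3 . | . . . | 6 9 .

Step 1. [r3c3∈{1,3,4,7}] 4 has one home in row 3: r3c3, so r3c3=4.
Step 2. [r6c7∈{3,9}] in col 7, 9 fits only at r6c7, so r6c7=9.
Step 3. [r3c7∈{3,7}] r3c7 is the only open cell in col 7 admitting 3, so r3c7=3.
Step 4. [r5c4∈{4,5,6}] r5c4 is the only open cell in col 4 admitting 6. So r5c4=6.
Step 5. [r5c6∈{4,5,8}] in row 5, 5 fits only at r5c6 ⇒ r5c6=5.
Step 6. [r9c9∈{1,4,7,8}] row 9 places 8 nowhere but r9c9. So r9c9=8.
Step 7. [r2c1∈{1,3,7}] in col 1, 3 fits only at r2c1 ⇒ r2c1=3.
Step 8. [r8c6∈{2,3,4,9}] 3 has one home in col 6: r8c6. So r8c6=3.
Step 9. [r6c2∈{1}] r6c2's peers cover all but 1, so r6c2=1.
Step 10. [r6c5∈{2}] nothing but 2 survives at r6c5 ⇒ r6c5=2.
Step 11. [r8c9∈{1,4,7}] r8c9 is the only open cell in col 9 admitting 1. So r8c9=1.
Step 12. [r8c8∈{4,7}] across box 9, 4 lands solely at r8c8, so r8c8=4.
Step 13. [r3c8∈{6,7,8}] 8 has one home in row 3: r3c8, so r3c8=8.
Step 14. [r1c9∈{9}] nothing but 9 survives at r1c9 ⇒ r1c9=9.
Step 15. [r2c9∈{7}] r2c9's peers cover all but 7. So r2c9=7.
Step 16. [r3c1∈{1,7}] in row 3, 7 fits only at r3c1, so r3c1=7.
Step 17. [r9c1∈{1,2,5}] r9c1 is the only open cell in col 1 admitting 1, so r9c1=1.
Step 18. [r8c1∈{2,5}] r8c1 is the only open cell in col 1 admitting 2, so r8c1=2.
Step 19. [r9c3∈{7}] nothing but 7 survives at r9c3 ⇒ r9c3=7.
Step 20. [r9c5∈{5}] r9c5 is down to just 5, so r9c5=5.
Step 21. [r3c5∈{1}] r3c5's peers cover all but 1 ⇒ r3c5=1.
Step 22. [r4c5∈{9}] r4c5 is down to just 9, so r4c5=9.
Step 23. [r4c4∈{4}] only 4 remains possible at r4c4 ⇒ r4c4=4.
Step 24. [r8c7∈{5,7}] row 8 places 5 nowhere but r8c7. So r8c7=5.
Step 25. [r9c4∈{2}] nothing but 2 survives at r9c4, so r9c4=2.
Step 26. [r6c9∈{3,6}] across row 6, 3 lands solely at r6c9, so r6c9=3.
Step 27. [r3c6∈{2}] only 2 remains possible at r3c6. So r3c6=2.
Step 28. [r2c3∈{1}] r2c3 has the single candidate 1 ⇒ r2c3=1.
Step 29. [r7c1∈{5}] r7c1 has the single candidate 5, so r7c1=5.
Step 30. [r7c2∈{4}] nothing but 4 survives at r7c2 ⇒ r7c2=4.
Step 31. [r5c8∈{7}] only 7 remains possible at r5c8 ⇒ r5c8=7.
Step 32. [r2c6∈{9}] r2c6 has the single candidate 9, so r2c6=9.
Step 33. [r3c9∈{6}] r3c9 is down to just 6, so r3c9=6.
Step 34. [r8c5∈{7}] r8c5 has the single candidate 7. So r8c5=7.
Step 35. [r9c6∈{4}] nothing but 4 survives at r9c6. So r9c6=4.
Step 36. [r5c3∈{8}] r5c3 is down to just 8, so r5c3=8.
Step 37. [r7c3∈{9}] only 9 remains possible at r7c3, so r7c3=9.
Step 38. [r3c4∈{5}] r3c4's peers cover all but 5 ⇒ r3c4=5.
Step 39. [r4c3∈{3}] r4c3 is down to just 3, so r4c3=3.
Step 40. [r4c6∈{1}] r4c6's peers cover all but 1, so r4c6=1.
Step 41. [r7c7∈{7}] r7c7's peers cover all but 7 ⇒ r7c7=7.
Step 42. [r8c4∈{9}] nothing but 9 survives at r8c4, so r8c4=9.
Step 43. [r6c8∈{6}] r6c8 has the single candidate 6 ⇒ r6c8=6.
Step 44. [r1c4∈{3}] nothing but 3 survives at r1c4, so r1c4=3.
Step 45. [r6c6∈{8}] nothing but 8 survives at r6c6 ⇒ r6c6=8.
Step 46. [r5c9∈{4}] r5c9 is down to just 4, so r5c9=4.

Answer: 8 5 2 3 6 7 4 1 9 / 3 6 1 8 4 9 2 5 7 / 7 9 4 5 1 2 3 8 6 / 6 7 3 4 9 1 8 2 5 / 9 2 8 6 3 5 1 7 4 / 4 1 5 7 2 8 9 6 3 / 5 4 9 1 8 6 7 3 2 / 2 8 6 9 7 3 5 4 1 / 1 3 7 2 5 4 6 9 8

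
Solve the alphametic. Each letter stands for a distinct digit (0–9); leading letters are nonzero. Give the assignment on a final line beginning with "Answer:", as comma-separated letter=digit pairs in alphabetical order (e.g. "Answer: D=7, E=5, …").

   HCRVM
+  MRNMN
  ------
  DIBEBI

Step 1. [col 1: M + N ≡ I (mod 10)] column 1 (M + N ≡ I (mod 10), carry-in 0) doesn't pin I yet; pick I=2 and continue, so I=2.
Step 2. [col 1: M + N ≡ I (mod 10)] column 1 (M + N ≡ I (mod 10), carry-in 0) doesn't pin N yet; pick N=9 and continue ⇒ N=9.
Step 3. [col 1: M + N ≡ I (mod 10)] in column 1 we have M+N≡I with carry-in 0; given N=9, I=2 and digits 2,9 already taken and all letters distinct, that pins M to 3 ⇒ M=3.
Step 4. [col 2: V + M ≡ B (mod 10)] column 2 (V + M ≡ B (mod 10), carry-in 1) doesn't pin V yet; pick V=0 and continue. So V=0.
Step 5. [D] the sum has 6 digits but both addends have 5; that extra leading digit D is the final carry, namely 1, so D=1.
Step 6. [col 2: V + M ≡ B (mod 10)] from column 2 (V=0, M=3, carry-in 1, digits 0,1,2,3,9 already taken and all letters distinct): B must equal 4. So B=4.
Step 7. [col 3: R + N ≡ E (mod 10)] column 3 (R + N ≡ E (mod 10), carry-in 0) doesn't pin E yet; pick E=5 and continue ⇒ E=5.
Step 8. [col 3: R + N ≡ E (mod 10)] in column 3 we have R+N≡E with carry-in 0; given N=9, E=5 and digits 0,1,2,3,4,5,9 already taken and all letters distinct, that pins R to 6. So R=6.
Step 9. [col 4: C + R ≡ B (mod 10)] column 4: given R=6, B=4, carry-in 1, and digits 0,1,2,3,4,5,6,9 already taken and all letters distinct, C+R≡B (mod 10) forces C=7. So C=7.
Step 10. [col 5: H + M ≡ I (mod 10)] from column 5 (M=3, I=2, carry-in 1, digits 0,1,2,3,4,5,6,7,9 already taken and all letters distinct): H must equal 8, so H=8.

Answer: B=4, C=7, D=1, E=5, H=8, I=2, M=3, N=9, R=6, V=0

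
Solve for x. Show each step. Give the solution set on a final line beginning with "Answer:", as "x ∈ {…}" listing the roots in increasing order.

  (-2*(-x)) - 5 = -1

Step 1. [(-2*(-x)) - 5 = -1] 5 comes off first (add 5), so sub: -2*(-x) = 4.
Step 2. [-2*(-x) = 4] leading coefficient -2: divide by -2 ⇒ div: -x = -2.
Step 3. [-x = -2] flip signs both sides ⇒ neg: x = 2.

Answer: x ∈ {2}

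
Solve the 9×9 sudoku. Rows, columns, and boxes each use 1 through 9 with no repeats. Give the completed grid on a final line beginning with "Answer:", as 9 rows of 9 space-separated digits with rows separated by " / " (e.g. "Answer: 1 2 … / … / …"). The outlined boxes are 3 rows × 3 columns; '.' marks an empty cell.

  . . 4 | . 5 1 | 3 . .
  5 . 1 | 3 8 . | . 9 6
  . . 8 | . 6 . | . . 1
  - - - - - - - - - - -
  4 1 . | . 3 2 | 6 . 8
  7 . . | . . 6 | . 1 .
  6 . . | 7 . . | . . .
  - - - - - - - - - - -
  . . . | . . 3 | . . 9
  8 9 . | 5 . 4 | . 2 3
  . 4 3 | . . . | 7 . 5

Step 1. [r4c4∈{9}] nothing but 9 survives at r4c4 ⇒ r4c4=9.
Step 2. [r2c7∈{2,4}] in row 2, 4 fits only at r2c7 ⇒ r2c7=4.
Step 3. [r2c2∈{2,7}] r2c2 is the only open cell in row 2 admitting 2. So r2c2=2.
Step 4. [r4c3∈{5}] r4c3 has the single candidate 5. So r4c3=5.
Step 5. [r5c7∈{2,5,9}] in row 5, 5 fits only at r5c7, so r5c7=5.
Step 6. [r6c5∈{1,4}] in row 6, 1 fits only at r6c5. So r6c5=1.
Step 7. [r1c4∈{2}] r1c4's peers cover all but 2, so r1c4=2.
Step 8. [r7c7∈{1,8}] in col 7, 8 fits only at r7c7 ⇒ r7c7=8.
Step 9. [r8c3∈{6,7}] row 8 places 6 nowhere but r8c3 ⇒ r8c3=6.
Step 10. [r3c6∈{7,9}] in box 2, 9 fits only at r3c6 ⇒ r3c6=9.
Step 11. [r5c2∈{3,8}] across row 5, 3 lands solely at r5c2 ⇒ r5c2=3.
Step 12. [r1c9∈{7}] r1c9 has the single candidate 7, so r1c9=7.
Step 13. [r5c4∈{4,8}] row 5 places 8 nowhere but r5c4. So r5c4=8.
Step 14. [r7c3∈{2,7}] 7 has one home in col 3: r7c3, so r7c3=7.
Step 15. [r9c8∈{6}] r9c8 has the single candidate 6. So r9c8=6.
Step 16. [r6c7∈{2,9}] r6c7 is the only open cell in col 7 admitting 9 ⇒ r6c7=9.
Step 17. [r6c3∈{2}] r6c3's peers cover all but 2 ⇒ r6c3=2.
Step 18. [r6c9∈{4}] nothing but 4 survives at r6c9. So r6c9=4.
Step 19. [r9c4∈{1}] r9c4's peers cover all but 1 ⇒ r9c4=1.
Step 20. [r9c1∈{2}] r9c1 has the single candidate 2 ⇒ r9c1=2.
Step 21. [r7c2∈{5}] r7c2 is down to just 5. So r7c2=5.
Step 22. [r2c6∈{7}] r2c6's peers cover all but 7, so r2c6=7.
Step 23. [r7c1∈{1}] r7c1's peers cover all but 1. So r7c1=1.
Step 24. [r3c7∈{2}] r3c7's peers cover all but 2. So r3c7=2.
Step 25. [r3c1∈{3}] only 3 remains possible at r3c1 ⇒ r3c1=3.
Step 26. [r1c1∈{9}] r1c1 has the single candidate 9, so r1c1=9.
Step 27. [r3c4∈{4}] r3c4's peers cover all but 4, so r3c4=4.
Step 28. [r7c5∈{2}] nothing but 2 survives at r7c5 ⇒ r7c5=2.
Step 29. [r5c9∈{2}] only 2 remains possible at r5c9. So r5c9=2.
Step 30. [r5c5∈{4}] nothing but 4 survives at r5c5 ⇒ r5c5=4.
Step 31. [r3c2∈{7}] r3c2 has the single candidate 7, so r3c2=7.
Step 32. [r7c8∈{4}] r7c8's peers cover all but 4. So r7c8=4.
Step 33. [r9c5∈{9}] nothing but 9 survives at r9c5. So r9c5=9.
Step 34. [r8c7∈{1}] nothing but 1 survives at r8c7, so r8c7=1.
Step 35. [r5c3∈{9}] r5c3 is down to just 9. So r5c3=9.
Step 36. [r6c2∈{8}] only 8 remains possible at r6c2. So r6c2=8.
Step 37. [r7c4∈{6}] nothing but 6 survives at r7c4. So r7c4=6.
Step 38. [r8c5∈{7}] r8c5's peers cover all but 7, so r8c5=7.
Step 39. [r3c8∈{5}] only 5 remains possible at r3c8 ⇒ r3c8=5.
Step 40. [r1c8∈{8}] nothing but 8 survives at r1c8. So r1c8=8.
Step 41. [r1c2∈{6}] r1c2 has the single candidate 6, so r1c2=6.
Step 42. [r9c6∈{8}] r9c6 is down to just 8 ⇒ r9c6=8.
Step 43. [r6c8∈{3}] r6c8's peers cover all but 3. So r6c8=3.
Step 44. [r4c8∈{7}] only 7 remains possible at r4c8, so r4c8=7.
Step 45. [r6c6∈{5}] nothing but 5 survives at r6c6. So r6c6=5.

Answer: 9 6 4 2 5 1 3 8 7 / 5 2 1 3 8 7 4 9 6 / 3 7 8 4 6 9 2 5 1 / 4 1 5 9 3 2 6 7 8 / 7 3 9 8 4 6 5 1 2 / 6 8 2 7 1 5 9 3 4 / 1 5 7 6 2 3 8 4 9 / 8 9 6 5 7 4 1 2 3 / 2 4 3 1 9 8 7 6 5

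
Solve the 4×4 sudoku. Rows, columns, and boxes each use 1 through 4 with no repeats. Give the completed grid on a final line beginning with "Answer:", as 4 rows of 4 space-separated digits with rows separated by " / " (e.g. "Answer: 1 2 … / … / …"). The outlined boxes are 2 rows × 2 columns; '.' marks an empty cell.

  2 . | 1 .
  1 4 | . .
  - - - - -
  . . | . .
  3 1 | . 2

Step 1. [r2c4∈{3}] r2c4 has the single candidate 3. So r2c4=3.
Step 2. [r4c3∈{4}] only 4 remains possible at r4c3, so r4c3=4.
Step 3. [r3c1∈{4}] r3c1 is down to just 4 ⇒ r3c1=4.
Step 4. [r3c3∈{3}] only 3 remains possible at r3c3, so r3c3=3.
Step 5. [r1c2∈{3}] r1c2 has the single candidate 3, so r1c2=3.
Step 6. [r2c3∈{2}] nothing but 2 survives at r2c3 ⇒ r2c3=2.
Step 7. [r3c2∈{2}] r3c2 is down to just 2, so r3c2=2.
Step 8. [r3c4∈{1}] r3c4 is down to just 1. So r3c4=1.
Step 9. [r1c4∈{4}] r1c4 is down to just 4. So r1c4=4.

Answer: 2 3 1 4 / 1 4 2 3 / 4 2 3 1 / 3 1 4 2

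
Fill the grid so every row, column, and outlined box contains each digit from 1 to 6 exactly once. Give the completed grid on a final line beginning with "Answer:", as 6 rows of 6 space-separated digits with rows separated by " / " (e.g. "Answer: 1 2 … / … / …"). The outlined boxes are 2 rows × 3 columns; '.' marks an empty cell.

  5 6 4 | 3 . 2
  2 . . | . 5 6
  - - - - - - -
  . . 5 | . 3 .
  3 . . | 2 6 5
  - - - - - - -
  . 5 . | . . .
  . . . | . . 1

Step 1. [r4c3∈{1}] nothing but 1 survives at r4c3, so r4c3=1.
Step 2. [r2c4∈{1,4}] 4 has one home in row 2: r2c4, so r2c4=4.
Step 3. [r3c6∈{4}] r3c6 has the single candidate 4 ⇒ r3c6=4.
Step 4. [r5c4∈{6}] r5c4 has the single candidate 6. So r5c4=6.
Step 5. [r6c3∈{2,3,6}] col 3 places 6 nowhere but r6c3 ⇒ r6c3=6.
Step 6. [r6c2∈{2,3,4}] 3 has one home in row 6: r6c2 ⇒ r6c2=3.
Step 7. [r6c5∈{2,4}] 2 has one home in row 6: r6c5 ⇒ r6c5=2.
Step 8. [r5c5∈{4}] nothing but 4 survives at r5c5, so r5c5=4.
Step 9. [r2c2∈{1}] r2c2 is down to just 1. So r2c2=1.
Step 10. [r3c1∈{6}] nothing but 6 survives at r3c1, so r3c1=6.
Step 11. [r5c3∈{2}] r5c3 has the single candidate 2 ⇒ r5c3=2.
Step 12. [r1c5∈{1}] nothing but 1 survives at r1c5 ⇒ r1c5=1.
Step 13. [r2c3∈{3}] nothing but 3 survives at r2c3 ⇒ r2c3=3.
Step 14. [r3c4∈{1}] nothing but 1 survives at r3c4, so r3c4=1.
Step 15. [r5c1∈{1}] r5c1 has the single candidate 1. So r5c1=1.
Step 16. [r6c4∈{5}] r6c4 is down to just 5. So r6c4=5.
Step 17. [r3c2∈{2}] nothing but 2 survives at r3c2 ⇒ r3c2=2.
Step 18. [r5c6∈{3}] r5c6 has the single candidate 3. So r5c6=3.
Step 19. [r6c1∈{4}] r6c1's peers cover all but 4 ⇒ r6c1=4.
Step 20. [r4c2∈{4}] r4c2's peers cover all but 4. So r4c2=4.

Answer: 5 6 4 3 1 2 / 2 1 3 4 5 6 / 6 2 5 1 3 4 / 3 4 1 2 6 5 / 1 5 2 6 4 3 / 4 3 6 5 2 1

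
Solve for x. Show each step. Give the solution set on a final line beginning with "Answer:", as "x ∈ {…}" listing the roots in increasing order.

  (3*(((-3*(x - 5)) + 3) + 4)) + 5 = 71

Step 1. [(3*(((-3*(x - 5)) + 3) + 4)) + 5 = 71] +5 is outermost — subtract 5 both sides, so sub: 3*(((-3*(x - 5)) + 3) + 4) = 66.
Step 2. [3*(((-3*(x - 5)) + 3) + 4) = 66] leading coefficient 3: divide by 3. So div: ((-3*(x - 5)) + 3) + 4 = 22.
Step 3. [((-3*(x - 5)) + 3) + 4 = 22] the outer +4 inverts by subtracting 4, so sub: (-3*(x - 5)) + 3 = 18.
Step 4. [(-3*(x - 5)) + 3 = 18] -3 | LHS and -3 | 18: pull -3 out, so factor: (x - 5) - 1 = -6.
Step 5. [(x - 5) - 1 = -6] the outer -1 inverts by adding 1. So sub: x - 5 = -5.
Step 6. [x - 5 = -5] 5 comes off first (add 5). So sub: x = 0.

Answer: x ∈ {0}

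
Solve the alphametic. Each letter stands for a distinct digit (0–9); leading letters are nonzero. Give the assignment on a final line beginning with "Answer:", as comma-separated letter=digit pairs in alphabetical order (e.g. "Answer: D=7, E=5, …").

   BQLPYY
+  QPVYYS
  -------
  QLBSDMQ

Step 1. [col 1: Y + S ≡ Q (mod 10)] column 1 (Y + S ≡ Q (mod 10), carry-in 0) doesn't pin Q yet; pick Q=1 and continue ⇒ Q=1.
Step 2. [col 1: Y + S ≡ Q (mod 10)] S=4 is one option consistent with column 1 (Y + S ≡ Q (mod 10), carry-in 0) — take it. So S=4.
Step 3. [col 1: Y + S ≡ Q (mod 10)] column 1 reads Y+S+carry(0)=Q with S=4, Q=1; with digits 1,4 already taken and all letters distinct, the only value for Y is 7. So Y=7.
Step 4. [col 2: Y + Y ≡ M (mod 10)] in column 2 we have Y+Y≡M with carry-in 1; given Y=7 and digits 1,4,7 already taken and all letters distinct, that pins M to 5, so M=5.
Step 5. [col 3: P + Y ≡ D (mod 10)] column 3 (P + Y ≡ D (mod 10), carry-in 1) doesn't pin P yet; pick P=8 and continue ⇒ P=8.
Step 6. [col 3: P + Y ≡ D (mod 10)] column 3: given P=8, Y=7, carry-in 1, and digits 1,4,5,7,8 already taken and all letters distinct, P+Y≡D (mod 10) forces D=6 ⇒ D=6.
Step 7. [col 4: L + V ≡ S (mod 10)] L=0 is one option consistent with column 4 (L + V ≡ S (mod 10), carry-in 1) — take it. So L=0.
Step 8. [col 4: L + V ≡ S (mod 10)] column 4: given L=0, S=4, carry-in 1, and digits 0,1,4,5,6,7,8 already taken and all letters distinct, L+V≡S (mod 10) forces V=3. So V=3.
Step 9. [col 5: Q + P ≡ B (mod 10)] column 5 reads Q+P+carry(0)=B with Q=1, P=8; with digits 0,1,3,4,5,6,7,8 already taken and all letters distinct, the only value for B is 9. So B=9.

Answer: B=9, D=6, L=0, M=5, P=8, Q=1, S=4, V=3, Y=7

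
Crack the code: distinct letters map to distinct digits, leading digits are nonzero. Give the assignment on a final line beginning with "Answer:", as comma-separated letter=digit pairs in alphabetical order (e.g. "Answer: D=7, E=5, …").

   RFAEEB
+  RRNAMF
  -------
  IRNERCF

Step 1. [I] I is the leading digit of a 7-digit sum of two 6-digit numbers; the final carry is exactly 1, so I=1.
Step 2. [col 1: B + F ≡ F (mod 10)] column 1 reads B+F+carry(0)=F with nothing yet; with digits 1 already taken and all letters distinct, the only value for B is 0, so B=0.
Step 3. [col 1: B + F ≡ F (mod 10)] no forcing yet in column 1 (carry-in 0); F=5 is free and consistent — try it ⇒ F=5.
Step 4. [col 2: E + M ≡ C (mod 10)] no forcing yet in column 2 (carry-in 0); E=6 is free and consistent — try it ⇒ E=6.
Step 5. [col 2: E + M ≡ C (mod 10)] no forcing yet in column 2 (carry-in 0); C=3 is free and consistent — try it, so C=3.
Step 6. [col 2: E + M ≡ C (mod 10)] column 2: given E=6, C=3, carry-in 0, and digits 0,1,3,5,6 already taken and all letters distinct, E+M≡C (mod 10) forces M=7, so M=7.
Step 7. [col 3: E + A ≡ R (mod 10)] column 3: given E=6, carry-in 1, and digits 0,1,3,5,6,7 already taken and all letters distinct, E+A≡R (mod 10) forces R=9. So R=9.
Step 8. [col 3: E + A ≡ R (mod 10)] in column 3 we have E+A≡R with carry-in 1; given E=6, R=9 and digits 0,1,3,5,6,7,9 already taken and all letters distinct, that pins A to 2 ⇒ A=2.
Step 9. [col 4: A + N ≡ E (mod 10)] column 4 reads A+N+carry(0)=E with A=2, E=6; with digits 0,1,2,3,5,6,7,9 already taken and all letters distinct, the only value for N is 4, so N=4.

Answer: A=2, B=0, C=3, E=6, F=5, I=1, M=7, N=4, R=9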